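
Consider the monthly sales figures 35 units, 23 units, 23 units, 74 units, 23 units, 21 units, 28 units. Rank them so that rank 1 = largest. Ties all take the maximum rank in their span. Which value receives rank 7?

Sorted (descending): 74, 35, 28, 23, 23, 23, 21
The 3 values of 23 occupy positions 4–6 → each gets rank 6.
Rank 7 → value 21.

21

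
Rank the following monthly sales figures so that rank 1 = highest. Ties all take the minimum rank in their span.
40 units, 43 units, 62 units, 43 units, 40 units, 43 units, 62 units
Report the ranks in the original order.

Sorted (descending): 62, 62, 43, 43, 43, 40, 40
The 2 values of 62 occupy positions 1–2 → each gets rank 1.
The 3 values of 43 occupy positions 3–5 → each gets rank 3.
The 2 values of 40 occupy positions 6–7 → each gets rank 6.

6, 3, 1, 3, 6, 3, 1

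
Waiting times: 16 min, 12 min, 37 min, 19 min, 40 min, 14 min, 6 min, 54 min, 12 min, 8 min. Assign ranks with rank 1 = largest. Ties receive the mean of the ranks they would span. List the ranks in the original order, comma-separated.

Sorted (descending): 54, 40, 37, 19, 16, 14, 12, 12, 8, 6
The 2 values of 12 occupy positions 7–8 → average rank (7+8)/2 = 7.5.

5, 7.5, 3, 4, 2, 6, 10, 1, 7.5, 9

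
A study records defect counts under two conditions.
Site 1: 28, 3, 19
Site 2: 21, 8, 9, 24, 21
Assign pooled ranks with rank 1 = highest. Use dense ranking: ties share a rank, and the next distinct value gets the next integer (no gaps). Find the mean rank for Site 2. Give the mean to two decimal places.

Sorted (descending): 28, 24, 21, 21, 19, 9, 8, 3
The 2 values of 21 share dense rank 3.
Remaining distinct values take the next consecutive integers.
Site 2 values → pooled ranks: 21→3, 8→6, 9→5, 24→2, 21→3
Mean rank = (3 + 6 + 5 + 2 + 3) / 5 = 3.80

3.80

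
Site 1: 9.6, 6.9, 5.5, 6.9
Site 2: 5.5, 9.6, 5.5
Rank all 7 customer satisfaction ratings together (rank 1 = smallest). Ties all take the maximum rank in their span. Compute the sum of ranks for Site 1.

Sorted (ascending): 5.5, 5.5, 5.5, 6.9, 6.9, 9.6, 9.6
The 3 values of 5.5 occupy positions 1–3 → each gets rank 3.
The 2 values of 6.9 occupy positions 4–5 → each gets rank 5.
The 2 values of 9.6 occupy positions 6–7 → each gets rank 7.
Site 1 values → pooled ranks: 9.6→7, 6.9→5, 5.5→3, 6.9→5
Rank sum = 7 + 5 + 3 + 5 = 20

20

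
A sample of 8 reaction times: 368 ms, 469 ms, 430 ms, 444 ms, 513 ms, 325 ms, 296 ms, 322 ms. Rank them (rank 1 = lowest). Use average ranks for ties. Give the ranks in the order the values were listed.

Sorted (ascending): 296, 322, 325, 368, 430, 444, 469, 513
No ties — each value takes its position as its rank.

4, 7, 5, 6, 8, 3, 1, 2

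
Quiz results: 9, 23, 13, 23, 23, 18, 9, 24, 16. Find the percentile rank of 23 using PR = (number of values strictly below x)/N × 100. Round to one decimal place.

55.6

N = 9.
Strictly below 23: 5. Equal to 23: 3.
PR = 5/9 × 100 = 55.6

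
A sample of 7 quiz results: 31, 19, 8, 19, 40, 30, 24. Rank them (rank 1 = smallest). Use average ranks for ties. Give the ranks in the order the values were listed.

Sorted (ascending): 8, 19, 19, 24, 30, 31, 40
The 2 values of 19 occupy positions 2–3 → average rank (2+3)/2 = 2.5.

6, 2.5, 1, 2.5, 7, 5, 4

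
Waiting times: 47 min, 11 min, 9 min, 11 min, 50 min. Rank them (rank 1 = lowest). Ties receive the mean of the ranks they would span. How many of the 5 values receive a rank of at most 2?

Sorted (ascending): 9, 11, 11, 47, 50
The 2 values of 11 occupy positions 2–3 → average rank (2+3)/2 = 2.5.
Ranks ≤ 2: {1} → 1 value.

1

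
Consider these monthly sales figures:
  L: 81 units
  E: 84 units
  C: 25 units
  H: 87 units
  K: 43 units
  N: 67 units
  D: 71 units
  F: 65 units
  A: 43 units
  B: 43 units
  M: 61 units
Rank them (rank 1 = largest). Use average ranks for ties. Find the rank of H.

1

Sorted (descending): 87, 84, 81, 71, 67, 65, 61, 43, 43, 43, 25
The 3 values of 43 occupy positions 8–10 → average rank 9.
H has value 87 units → rank 1.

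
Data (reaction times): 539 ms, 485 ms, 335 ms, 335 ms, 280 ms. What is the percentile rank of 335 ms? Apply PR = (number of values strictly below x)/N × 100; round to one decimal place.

N = 5.
Strictly below 335: 1. Equal to 335: 2.
PR = 1/5 × 100 = 20.0

20.0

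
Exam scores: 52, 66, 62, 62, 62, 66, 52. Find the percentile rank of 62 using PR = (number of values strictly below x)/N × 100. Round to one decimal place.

28.6

N = 7.
Strictly below 62: 2. Equal to 62: 3.
PR = 2/7 × 100 = 28.6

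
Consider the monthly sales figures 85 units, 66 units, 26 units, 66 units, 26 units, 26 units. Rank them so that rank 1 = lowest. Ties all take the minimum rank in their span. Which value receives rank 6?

85

Sorted (ascending): 26, 26, 26, 66, 66, 85
The 3 values of 26 occupy positions 1–3 → each gets rank 1.
The 2 values of 66 occupy positions 4–5 → each gets rank 4.
Rank 6 → value 85.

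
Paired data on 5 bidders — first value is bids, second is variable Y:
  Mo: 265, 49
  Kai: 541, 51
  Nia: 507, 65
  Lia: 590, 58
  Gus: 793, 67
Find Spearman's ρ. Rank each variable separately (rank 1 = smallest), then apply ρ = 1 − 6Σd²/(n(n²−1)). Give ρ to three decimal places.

0.700

Ranks of variable 1: 1, 3, 2, 4, 5
Ranks of variable 2: 1, 2, 4, 3, 5
d = r₁ − r₂: 0, 1, -2, 1, 0
d²: 0, 1, 4, 1, 0; Σd² = 6
ρ = 1 − 6·6/(5·24) = 1 − 36/120 = 0.700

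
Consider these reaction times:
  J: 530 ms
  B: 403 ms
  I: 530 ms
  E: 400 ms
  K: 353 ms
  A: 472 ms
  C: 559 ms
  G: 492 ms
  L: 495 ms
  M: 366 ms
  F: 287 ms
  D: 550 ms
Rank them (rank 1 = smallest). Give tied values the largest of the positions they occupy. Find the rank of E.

4

Sorted (ascending): 287, 353, 366, 400, 403, 472, 492, 495, 530, 530, 550, 559
The 2 values of 530 occupy positions 9–10 → each gets rank 10.
E has value 400 ms → rank 4.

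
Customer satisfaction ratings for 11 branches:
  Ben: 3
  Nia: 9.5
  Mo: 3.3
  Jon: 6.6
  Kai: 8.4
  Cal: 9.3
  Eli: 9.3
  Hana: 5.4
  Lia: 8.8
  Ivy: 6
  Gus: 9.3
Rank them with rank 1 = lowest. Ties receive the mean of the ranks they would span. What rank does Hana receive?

Sorted (ascending): 3, 3.3, 5.4, 6, 6.6, 8.4, 8.8, 9.3, 9.3, 9.3, 9.5
The 3 values of 9.3 occupy positions 8–10 → average rank 9.
Hana has value 5.4 → rank 3.

3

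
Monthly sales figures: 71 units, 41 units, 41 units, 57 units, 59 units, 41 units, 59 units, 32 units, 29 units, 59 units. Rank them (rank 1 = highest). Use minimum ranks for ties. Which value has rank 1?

Sorted (descending): 71, 59, 59, 59, 57, 41, 41, 41, 32, 29
The 3 values of 59 occupy positions 2–4 → each gets rank 2.
The 3 values of 41 occupy positions 6–8 → each gets rank 6.
Rank 1 → value 71.

71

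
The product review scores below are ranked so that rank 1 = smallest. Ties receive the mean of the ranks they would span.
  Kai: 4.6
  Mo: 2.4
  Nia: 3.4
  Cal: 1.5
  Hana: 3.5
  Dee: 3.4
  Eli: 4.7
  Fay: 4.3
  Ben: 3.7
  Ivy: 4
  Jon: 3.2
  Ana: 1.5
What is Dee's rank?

Sorted (ascending): 1.5, 1.5, 2.4, 3.2, 3.4, 3.4, 3.5, 3.7, 4, 4.3, 4.6, 4.7
The 2 values of 1.5 occupy positions 1–2 → average rank (1+2)/2 = 1.5.
The 2 values of 3.4 occupy positions 5–6 → average rank (5+6)/2 = 5.5.
Dee has value 3.4 → rank 5.5.

5.5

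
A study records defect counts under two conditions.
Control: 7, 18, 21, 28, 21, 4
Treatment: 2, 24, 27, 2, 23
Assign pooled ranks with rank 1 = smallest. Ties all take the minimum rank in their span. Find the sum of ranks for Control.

35

Sorted (ascending): 2, 2, 4, 7, 18, 21, 21, 23, 24, 27, 28
The 2 values of 2 occupy positions 1–2 → each gets rank 1.
The 2 values of 21 occupy positions 6–7 → each gets rank 6.
Control values → pooled ranks: 7→4, 18→5, 21→6, 28→11, 21→6, 4→3
Rank sum = 4 + 5 + 6 + 11 + 6 + 3 = 35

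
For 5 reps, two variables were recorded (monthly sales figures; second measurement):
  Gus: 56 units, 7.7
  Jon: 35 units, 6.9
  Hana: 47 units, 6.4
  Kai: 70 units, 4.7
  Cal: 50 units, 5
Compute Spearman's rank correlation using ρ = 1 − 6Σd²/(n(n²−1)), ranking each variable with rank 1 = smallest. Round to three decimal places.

Ranks of variable 1: 4, 1, 2, 5, 3
Ranks of variable 2: 5, 4, 3, 1, 2
d = r₁ − r₂: -1, -3, -1, 4, 1
d²: 1, 9, 1, 16, 1; Σd² = 28
ρ = 1 − 6·28/(5·24) = 1 − 168/120 = -0.400

-0.400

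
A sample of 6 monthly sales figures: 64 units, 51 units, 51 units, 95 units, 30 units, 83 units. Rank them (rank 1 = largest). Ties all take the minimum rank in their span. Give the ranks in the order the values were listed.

Sorted (descending): 95, 83, 64, 51, 51, 30
The 2 values of 51 occupy positions 4–5 → each gets rank 4.

3, 4, 4, 1, 6, 2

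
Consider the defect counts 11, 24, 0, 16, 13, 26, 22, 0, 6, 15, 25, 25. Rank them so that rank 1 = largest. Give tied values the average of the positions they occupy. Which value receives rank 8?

13

Sorted (descending): 26, 25, 25, 24, 22, 16, 15, 13, 11, 6, 0, 0
The 2 values of 25 occupy positions 2–3 → average rank (2+3)/2 = 2.5.
The 2 values of 0 occupy positions 11–12 → average rank (11+12)/2 = 11.5.
Rank 8 → value 13.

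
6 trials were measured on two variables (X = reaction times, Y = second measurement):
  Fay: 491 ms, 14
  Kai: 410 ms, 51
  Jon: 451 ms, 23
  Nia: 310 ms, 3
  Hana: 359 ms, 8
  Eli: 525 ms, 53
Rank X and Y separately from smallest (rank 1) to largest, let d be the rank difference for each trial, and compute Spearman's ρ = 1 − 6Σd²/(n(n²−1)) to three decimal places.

Ranks of variable 1: 5, 3, 4, 1, 2, 6
Ranks of variable 2: 3, 5, 4, 1, 2, 6
d = r₁ − r₂: 2, -2, 0, 0, 0, 0
d²: 4, 4, 0, 0, 0, 0; Σd² = 8
ρ = 1 − 6·8/(6·35) = 1 − 48/210 = 0.771

0.771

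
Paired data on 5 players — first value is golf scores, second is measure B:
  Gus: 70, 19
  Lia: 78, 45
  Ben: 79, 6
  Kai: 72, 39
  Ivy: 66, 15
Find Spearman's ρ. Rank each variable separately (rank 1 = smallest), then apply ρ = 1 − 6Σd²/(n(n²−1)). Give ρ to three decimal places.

Ranks of variable 1: 2, 4, 5, 3, 1
Ranks of variable 2: 3, 5, 1, 4, 2
d = r₁ − r₂: -1, -1, 4, -1, -1
d²: 1, 1, 16, 1, 1; Σd² = 20
ρ = 1 − 6·20/(5·24) = 1 − 120/120 = 0.000

0.000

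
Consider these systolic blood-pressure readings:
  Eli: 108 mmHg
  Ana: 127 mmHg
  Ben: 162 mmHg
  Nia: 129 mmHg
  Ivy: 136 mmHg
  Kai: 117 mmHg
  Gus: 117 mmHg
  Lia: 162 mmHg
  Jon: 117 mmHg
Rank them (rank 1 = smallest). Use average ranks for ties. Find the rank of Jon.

Sorted (ascending): 108, 117, 117, 117, 127, 129, 136, 162, 162
The 3 values of 117 occupy positions 2–4 → average rank 3.
The 2 values of 162 occupy positions 8–9 → average rank (8+9)/2 = 8.5.
Jon has value 117 mmHg → rank 3.

3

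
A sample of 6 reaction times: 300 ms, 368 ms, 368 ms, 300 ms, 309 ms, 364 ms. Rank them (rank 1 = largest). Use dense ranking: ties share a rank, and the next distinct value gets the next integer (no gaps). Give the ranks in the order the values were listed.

4, 1, 1, 4, 3, 2

Sorted (descending): 368, 368, 364, 309, 300, 300
The 2 values of 368 share dense rank 1.
The 2 values of 300 share dense rank 4.
Remaining distinct values take the next consecutive integers.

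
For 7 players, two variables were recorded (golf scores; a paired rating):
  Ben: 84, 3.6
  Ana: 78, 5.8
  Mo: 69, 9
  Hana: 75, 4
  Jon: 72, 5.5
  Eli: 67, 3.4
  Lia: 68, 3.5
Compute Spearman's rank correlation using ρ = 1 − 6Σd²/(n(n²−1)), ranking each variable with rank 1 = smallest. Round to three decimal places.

0.393

Ranks of variable 1: 7, 6, 3, 5, 4, 1, 2
Ranks of variable 2: 3, 6, 7, 4, 5, 1, 2
d = r₁ − r₂: 4, 0, -4, 1, -1, 0, 0
d²: 16, 0, 16, 1, 1, 0, 0; Σd² = 34
ρ = 1 − 6·34/(7·48) = 1 − 204/336 = 0.393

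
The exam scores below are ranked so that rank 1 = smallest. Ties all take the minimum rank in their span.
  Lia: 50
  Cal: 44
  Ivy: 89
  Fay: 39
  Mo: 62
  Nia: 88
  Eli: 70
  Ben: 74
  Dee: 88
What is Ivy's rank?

Sorted (ascending): 39, 44, 50, 62, 70, 74, 88, 88, 89
The 2 values of 88 occupy positions 7–8 → each gets rank 7.
Ivy has value 89 → rank 9.

9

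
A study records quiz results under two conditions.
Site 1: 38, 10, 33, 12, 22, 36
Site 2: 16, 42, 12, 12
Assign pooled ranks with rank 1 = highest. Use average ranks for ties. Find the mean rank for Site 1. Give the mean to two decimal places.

5.33

Sorted (descending): 42, 38, 36, 33, 22, 16, 12, 12, 12, 10
The 3 values of 12 occupy positions 7–9 → average rank 8.
Site 1 values → pooled ranks: 38→2, 10→10, 33→4, 12→8, 22→5, 36→3
Mean rank = (2 + 10 + 4 + 8 + 5 + 3) / 6 = 5.33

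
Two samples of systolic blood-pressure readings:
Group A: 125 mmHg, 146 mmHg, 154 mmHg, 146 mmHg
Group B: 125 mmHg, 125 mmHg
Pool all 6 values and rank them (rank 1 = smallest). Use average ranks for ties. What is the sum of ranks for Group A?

Sorted (ascending): 125, 125, 125, 146, 146, 154
The 3 values of 125 occupy positions 1–3 → average rank 2.
The 2 values of 146 occupy positions 4–5 → average rank (4+5)/2 = 4.5.
Group A values → pooled ranks: 125→2, 146→4.5, 154→6, 146→4.5
Rank sum = 2 + 4.5 + 6 + 4.5 = 17

17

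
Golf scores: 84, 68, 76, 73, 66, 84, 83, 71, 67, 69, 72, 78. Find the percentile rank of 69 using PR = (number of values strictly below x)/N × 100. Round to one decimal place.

N = 12.
Strictly below 69: 3. Equal to 69: 1.
PR = 3/12 × 100 = 25.0

25.0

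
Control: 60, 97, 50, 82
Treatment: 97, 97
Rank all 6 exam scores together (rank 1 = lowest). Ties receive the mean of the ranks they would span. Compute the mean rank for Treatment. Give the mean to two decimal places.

Sorted (ascending): 50, 60, 82, 97, 97, 97
The 3 values of 97 occupy positions 4–6 → average rank 5.
Treatment values → pooled ranks: 97→5, 97→5
Mean rank = (5 + 5) / 2 = 5.00

5.00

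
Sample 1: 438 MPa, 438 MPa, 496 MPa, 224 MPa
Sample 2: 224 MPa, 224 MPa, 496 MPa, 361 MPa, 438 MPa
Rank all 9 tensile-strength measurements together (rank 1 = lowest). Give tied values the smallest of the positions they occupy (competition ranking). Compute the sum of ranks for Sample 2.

Sorted (ascending): 224, 224, 224, 361, 438, 438, 438, 496, 496
The 3 values of 224 occupy positions 1–3 → each gets rank 1.
The 3 values of 438 occupy positions 5–7 → each gets rank 5.
The 2 values of 496 occupy positions 8–9 → each gets rank 8.
Sample 2 values → pooled ranks: 224→1, 224→1, 496→8, 361→4, 438→5
Rank sum = 1 + 1 + 8 + 4 + 5 = 19

19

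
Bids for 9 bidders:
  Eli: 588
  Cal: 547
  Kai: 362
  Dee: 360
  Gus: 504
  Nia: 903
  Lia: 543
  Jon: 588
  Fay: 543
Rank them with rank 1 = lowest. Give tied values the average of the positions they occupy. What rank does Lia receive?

Sorted (ascending): 360, 362, 504, 543, 543, 547, 588, 588, 903
The 2 values of 543 occupy positions 4–5 → average rank (4+5)/2 = 4.5.
The 2 values of 588 occupy positions 7–8 → average rank (7+8)/2 = 7.5.
Lia has value 543 → rank 4.5.

4.5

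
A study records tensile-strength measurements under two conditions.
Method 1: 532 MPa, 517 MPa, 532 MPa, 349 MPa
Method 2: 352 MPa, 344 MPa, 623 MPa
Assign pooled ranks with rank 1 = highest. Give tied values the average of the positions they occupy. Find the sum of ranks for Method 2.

13

Sorted (descending): 623, 532, 532, 517, 352, 349, 344
The 2 values of 532 occupy positions 2–3 → average rank (2+3)/2 = 2.5.
Method 2 values → pooled ranks: 352→5, 344→7, 623→1
Rank sum = 5 + 7 + 1 = 13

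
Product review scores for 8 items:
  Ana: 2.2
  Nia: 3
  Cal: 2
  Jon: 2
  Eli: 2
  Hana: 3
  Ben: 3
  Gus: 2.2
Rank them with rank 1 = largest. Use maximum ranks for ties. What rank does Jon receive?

Sorted (descending): 3, 3, 3, 2.2, 2.2, 2, 2, 2
The 3 values of 3 occupy positions 1–3 → each gets rank 3.
The 2 values of 2.2 occupy positions 4–5 → each gets rank 5.
The 3 values of 2 occupy positions 6–8 → each gets rank 8.
Jon has value 2 → rank 8.

8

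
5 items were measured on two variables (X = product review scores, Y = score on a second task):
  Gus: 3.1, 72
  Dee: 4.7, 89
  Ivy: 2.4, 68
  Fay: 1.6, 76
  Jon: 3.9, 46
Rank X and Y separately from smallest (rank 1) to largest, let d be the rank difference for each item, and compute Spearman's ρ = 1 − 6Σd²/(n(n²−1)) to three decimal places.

Ranks of variable 1: 3, 5, 2, 1, 4
Ranks of variable 2: 3, 5, 2, 4, 1
d = r₁ − r₂: 0, 0, 0, -3, 3
d²: 0, 0, 0, 9, 9; Σd² = 18
ρ = 1 − 6·18/(5·24) = 1 − 108/120 = 0.100

0.100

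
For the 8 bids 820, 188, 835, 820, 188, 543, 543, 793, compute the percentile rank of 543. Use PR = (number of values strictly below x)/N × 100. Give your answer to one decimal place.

25.0

N = 8.
Strictly below 543: 2. Equal to 543: 2.
PR = 2/8 × 100 = 25.0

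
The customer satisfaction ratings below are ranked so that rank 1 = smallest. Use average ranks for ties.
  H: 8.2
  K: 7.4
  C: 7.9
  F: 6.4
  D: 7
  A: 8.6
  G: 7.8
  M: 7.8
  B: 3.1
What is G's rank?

5.5

Sorted (ascending): 3.1, 6.4, 7, 7.4, 7.8, 7.8, 7.9, 8.2, 8.6
The 2 values of 7.8 occupy positions 5–6 → average rank (5+6)/2 = 5.5.
G has value 7.8 → rank 5.5.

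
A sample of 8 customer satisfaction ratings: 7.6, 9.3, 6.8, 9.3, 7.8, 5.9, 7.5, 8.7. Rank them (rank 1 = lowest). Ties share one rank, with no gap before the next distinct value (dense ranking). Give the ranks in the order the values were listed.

Sorted (ascending): 5.9, 6.8, 7.5, 7.6, 7.8, 8.7, 9.3, 9.3
The 2 values of 9.3 share dense rank 7.
Remaining distinct values take the next consecutive integers.

4, 7, 2, 7, 5, 1, 3, 6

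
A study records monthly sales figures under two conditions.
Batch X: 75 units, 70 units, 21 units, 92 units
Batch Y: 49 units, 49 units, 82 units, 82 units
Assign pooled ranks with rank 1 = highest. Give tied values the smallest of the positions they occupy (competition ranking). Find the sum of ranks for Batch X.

18

Sorted (descending): 92, 82, 82, 75, 70, 49, 49, 21
The 2 values of 82 occupy positions 2–3 → each gets rank 2.
The 2 values of 49 occupy positions 6–7 → each gets rank 6.
Batch X values → pooled ranks: 75→4, 70→5, 21→8, 92→1
Rank sum = 4 + 5 + 8 + 1 = 18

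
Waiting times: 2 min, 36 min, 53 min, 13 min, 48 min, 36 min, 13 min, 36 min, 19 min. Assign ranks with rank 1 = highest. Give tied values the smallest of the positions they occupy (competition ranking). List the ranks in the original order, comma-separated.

Sorted (descending): 53, 48, 36, 36, 36, 19, 13, 13, 2
The 3 values of 36 occupy positions 3–5 → each gets rank 3.
The 2 values of 13 occupy positions 7–8 → each gets rank 7.

9, 3, 1, 7, 2, 3, 7, 3, 6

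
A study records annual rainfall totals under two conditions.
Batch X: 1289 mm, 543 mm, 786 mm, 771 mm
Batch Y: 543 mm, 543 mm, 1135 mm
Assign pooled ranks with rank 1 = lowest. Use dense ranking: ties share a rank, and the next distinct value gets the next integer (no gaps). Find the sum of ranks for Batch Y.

Sorted (ascending): 543, 543, 543, 771, 786, 1135, 1289
The 3 values of 543 share dense rank 1.
Remaining distinct values take the next consecutive integers.
Batch Y values → pooled ranks: 543→1, 543→1, 1135→4
Rank sum = 1 + 1 + 4 = 6

6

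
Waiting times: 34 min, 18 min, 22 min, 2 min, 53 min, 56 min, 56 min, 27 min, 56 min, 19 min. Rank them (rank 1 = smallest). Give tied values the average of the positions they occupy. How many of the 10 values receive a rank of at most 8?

Sorted (ascending): 2, 18, 19, 22, 27, 34, 53, 56, 56, 56
The 3 values of 56 occupy positions 8–10 → average rank 9.
Ranks ≤ 8: {1, 2, 3, 4, 5, 6, 7} → 7 values.

7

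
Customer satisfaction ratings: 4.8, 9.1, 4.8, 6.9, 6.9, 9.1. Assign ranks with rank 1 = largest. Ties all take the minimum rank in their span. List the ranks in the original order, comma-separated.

5, 1, 5, 3, 3, 1

Sorted (descending): 9.1, 9.1, 6.9, 6.9, 4.8, 4.8
The 2 values of 9.1 occupy positions 1–2 → each gets rank 1.
The 2 values of 6.9 occupy positions 3–4 → each gets rank 3.
The 2 values of 4.8 occupy positions 5–6 → each gets rank 5.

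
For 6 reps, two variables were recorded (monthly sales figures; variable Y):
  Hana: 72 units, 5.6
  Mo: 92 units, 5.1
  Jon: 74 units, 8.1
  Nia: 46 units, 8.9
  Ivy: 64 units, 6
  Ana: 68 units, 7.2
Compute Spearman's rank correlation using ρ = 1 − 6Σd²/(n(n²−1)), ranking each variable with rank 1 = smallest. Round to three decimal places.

Ranks of variable 1: 4, 6, 5, 1, 2, 3
Ranks of variable 2: 2, 1, 5, 6, 3, 4
d = r₁ − r₂: 2, 5, 0, -5, -1, -1
d²: 4, 25, 0, 25, 1, 1; Σd² = 56
ρ = 1 − 6·56/(6·35) = 1 − 336/210 = -0.600

-0.600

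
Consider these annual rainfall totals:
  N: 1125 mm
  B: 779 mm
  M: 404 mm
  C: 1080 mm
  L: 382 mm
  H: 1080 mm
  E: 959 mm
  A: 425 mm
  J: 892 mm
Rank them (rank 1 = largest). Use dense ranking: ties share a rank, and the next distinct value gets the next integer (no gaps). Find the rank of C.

Sorted (descending): 1125, 1080, 1080, 959, 892, 779, 425, 404, 382
The 2 values of 1080 share dense rank 2.
Remaining distinct values take the next consecutive integers.
C has value 1080 mm → rank 2.

2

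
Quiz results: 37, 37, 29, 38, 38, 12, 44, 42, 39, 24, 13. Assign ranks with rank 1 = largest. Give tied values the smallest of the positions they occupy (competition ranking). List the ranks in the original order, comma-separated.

6, 6, 8, 4, 4, 11, 1, 2, 3, 9, 10

Sorted (descending): 44, 42, 39, 38, 38, 37, 37, 29, 24, 13, 12
The 2 values of 38 occupy positions 4–5 → each gets rank 4.
The 2 values of 37 occupy positions 6–7 → each gets rank 6.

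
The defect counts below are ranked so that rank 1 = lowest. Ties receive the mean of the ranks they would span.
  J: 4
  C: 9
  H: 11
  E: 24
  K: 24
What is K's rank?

Sorted (ascending): 4, 9, 11, 24, 24
The 2 values of 24 occupy positions 4–5 → average rank (4+5)/2 = 4.5.
K has value 24 → rank 4.5.

4.5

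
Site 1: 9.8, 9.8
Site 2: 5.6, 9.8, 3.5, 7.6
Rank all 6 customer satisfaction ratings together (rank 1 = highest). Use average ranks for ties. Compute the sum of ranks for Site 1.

4

Sorted (descending): 9.8, 9.8, 9.8, 7.6, 5.6, 3.5
The 3 values of 9.8 occupy positions 1–3 → average rank 2.
Site 1 values → pooled ranks: 9.8→2, 9.8→2
Rank sum = 2 + 2 = 4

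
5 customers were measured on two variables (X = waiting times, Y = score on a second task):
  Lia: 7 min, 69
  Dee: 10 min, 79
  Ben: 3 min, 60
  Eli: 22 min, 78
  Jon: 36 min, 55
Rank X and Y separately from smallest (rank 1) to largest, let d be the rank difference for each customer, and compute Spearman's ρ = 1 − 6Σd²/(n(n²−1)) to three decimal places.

-0.100

Ranks of variable 1: 2, 3, 1, 4, 5
Ranks of variable 2: 3, 5, 2, 4, 1
d = r₁ − r₂: -1, -2, -1, 0, 4
d²: 1, 4, 1, 0, 16; Σd² = 22
ρ = 1 − 6·22/(5·24) = 1 − 132/120 = -0.100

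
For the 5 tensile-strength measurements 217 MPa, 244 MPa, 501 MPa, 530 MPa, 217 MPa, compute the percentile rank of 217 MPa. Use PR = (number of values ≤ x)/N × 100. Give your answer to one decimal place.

N = 5.
Strictly below 217: 0. Equal to 217: 2.
PR = 2/5 × 100 = 40.0

40.0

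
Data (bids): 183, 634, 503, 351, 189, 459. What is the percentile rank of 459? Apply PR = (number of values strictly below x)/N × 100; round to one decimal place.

50.0

N = 6.
Strictly below 459: 3. Equal to 459: 1.
PR = 3/6 × 100 = 50.0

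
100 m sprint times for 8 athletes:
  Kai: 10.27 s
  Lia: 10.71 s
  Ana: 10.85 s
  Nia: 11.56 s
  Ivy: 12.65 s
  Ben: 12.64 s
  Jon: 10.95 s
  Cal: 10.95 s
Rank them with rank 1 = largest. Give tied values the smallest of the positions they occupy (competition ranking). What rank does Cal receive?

4

Sorted (descending): 12.65, 12.64, 11.56, 10.95, 10.95, 10.85, 10.71, 10.27
The 2 values of 10.95 occupy positions 4–5 → each gets rank 4.
Cal has value 10.95 s → rank 4.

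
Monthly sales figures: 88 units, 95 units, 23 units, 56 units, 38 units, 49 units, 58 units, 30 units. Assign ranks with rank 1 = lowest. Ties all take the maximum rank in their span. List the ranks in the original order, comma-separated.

Sorted (ascending): 23, 30, 38, 49, 56, 58, 88, 95
No ties — each value takes its position as its rank.

7, 8, 1, 5, 3, 4, 6, 2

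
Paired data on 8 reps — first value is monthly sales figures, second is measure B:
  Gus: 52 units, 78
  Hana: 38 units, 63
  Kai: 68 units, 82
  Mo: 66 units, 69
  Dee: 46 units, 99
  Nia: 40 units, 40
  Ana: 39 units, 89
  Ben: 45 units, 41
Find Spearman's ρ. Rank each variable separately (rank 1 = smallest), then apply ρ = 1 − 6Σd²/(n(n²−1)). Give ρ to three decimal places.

0.286

Ranks of variable 1: 6, 1, 8, 7, 5, 3, 2, 4
Ranks of variable 2: 5, 3, 6, 4, 8, 1, 7, 2
d = r₁ − r₂: 1, -2, 2, 3, -3, 2, -5, 2
d²: 1, 4, 4, 9, 9, 4, 25, 4; Σd² = 60
ρ = 1 − 6·60/(8·63) = 1 − 360/504 = 0.286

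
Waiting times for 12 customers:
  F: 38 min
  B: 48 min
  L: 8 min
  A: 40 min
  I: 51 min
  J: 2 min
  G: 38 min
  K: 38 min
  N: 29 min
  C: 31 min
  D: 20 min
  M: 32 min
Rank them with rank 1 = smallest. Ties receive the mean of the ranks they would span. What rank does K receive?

Sorted (ascending): 2, 8, 20, 29, 31, 32, 38, 38, 38, 40, 48, 51
The 3 values of 38 occupy positions 7–9 → average rank 8.
K has value 38 min → rank 8.

8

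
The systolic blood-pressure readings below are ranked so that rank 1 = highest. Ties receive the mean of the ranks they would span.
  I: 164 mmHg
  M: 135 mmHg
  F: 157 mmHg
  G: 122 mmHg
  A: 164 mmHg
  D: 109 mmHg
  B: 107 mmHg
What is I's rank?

Sorted (descending): 164, 164, 157, 135, 122, 109, 107
The 2 values of 164 occupy positions 1–2 → average rank (1+2)/2 = 1.5.
I has value 164 mmHg → rank 1.5.

1.5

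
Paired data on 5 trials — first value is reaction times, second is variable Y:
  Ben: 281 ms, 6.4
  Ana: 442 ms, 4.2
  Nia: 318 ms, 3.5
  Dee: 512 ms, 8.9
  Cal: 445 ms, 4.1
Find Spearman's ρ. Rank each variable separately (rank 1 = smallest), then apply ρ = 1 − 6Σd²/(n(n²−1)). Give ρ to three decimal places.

0.300

Ranks of variable 1: 1, 3, 2, 5, 4
Ranks of variable 2: 4, 3, 1, 5, 2
d = r₁ − r₂: -3, 0, 1, 0, 2
d²: 9, 0, 1, 0, 4; Σd² = 14
ρ = 1 − 6·14/(5·24) = 1 − 84/120 = 0.300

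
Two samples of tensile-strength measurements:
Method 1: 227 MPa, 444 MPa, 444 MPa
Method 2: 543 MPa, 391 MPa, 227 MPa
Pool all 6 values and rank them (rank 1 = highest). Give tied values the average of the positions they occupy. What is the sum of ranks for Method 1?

10.5

Sorted (descending): 543, 444, 444, 391, 227, 227
The 2 values of 444 occupy positions 2–3 → average rank (2+3)/2 = 2.5.
The 2 values of 227 occupy positions 5–6 → average rank (5+6)/2 = 5.5.
Method 1 values → pooled ranks: 227→5.5, 444→2.5, 444→2.5
Rank sum = 5.5 + 2.5 + 2.5 = 10.5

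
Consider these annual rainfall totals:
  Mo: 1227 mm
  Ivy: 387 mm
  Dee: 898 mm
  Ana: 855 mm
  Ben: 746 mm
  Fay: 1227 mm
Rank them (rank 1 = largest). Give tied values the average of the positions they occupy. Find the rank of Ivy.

6

Sorted (descending): 1227, 1227, 898, 855, 746, 387
The 2 values of 1227 occupy positions 1–2 → average rank (1+2)/2 = 1.5.
Ivy has value 387 mm → rank 6.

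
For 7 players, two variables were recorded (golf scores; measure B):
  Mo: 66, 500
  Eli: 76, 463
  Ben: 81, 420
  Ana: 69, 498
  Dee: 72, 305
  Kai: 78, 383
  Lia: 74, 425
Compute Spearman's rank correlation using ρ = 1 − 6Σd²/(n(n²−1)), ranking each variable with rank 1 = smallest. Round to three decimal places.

-0.571

Ranks of variable 1: 1, 5, 7, 2, 3, 6, 4
Ranks of variable 2: 7, 5, 3, 6, 1, 2, 4
d = r₁ − r₂: -6, 0, 4, -4, 2, 4, 0
d²: 36, 0, 16, 16, 4, 16, 0; Σd² = 88
ρ = 1 − 6·88/(7·48) = 1 − 528/336 = -0.571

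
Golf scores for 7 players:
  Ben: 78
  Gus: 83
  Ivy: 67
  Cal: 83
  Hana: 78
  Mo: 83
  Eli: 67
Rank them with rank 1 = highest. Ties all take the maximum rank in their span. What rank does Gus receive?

Sorted (descending): 83, 83, 83, 78, 78, 67, 67
The 3 values of 83 occupy positions 1–3 → each gets rank 3.
The 2 values of 78 occupy positions 4–5 → each gets rank 5.
The 2 values of 67 occupy positions 6–7 → each gets rank 7.
Gus has value 83 → rank 3.

3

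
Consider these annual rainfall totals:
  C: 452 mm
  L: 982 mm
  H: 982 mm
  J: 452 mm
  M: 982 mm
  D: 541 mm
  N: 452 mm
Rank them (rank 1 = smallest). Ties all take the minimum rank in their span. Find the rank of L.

Sorted (ascending): 452, 452, 452, 541, 982, 982, 982
The 3 values of 452 occupy positions 1–3 → each gets rank 1.
The 3 values of 982 occupy positions 5–7 → each gets rank 5.
L has value 982 mm → rank 5.

5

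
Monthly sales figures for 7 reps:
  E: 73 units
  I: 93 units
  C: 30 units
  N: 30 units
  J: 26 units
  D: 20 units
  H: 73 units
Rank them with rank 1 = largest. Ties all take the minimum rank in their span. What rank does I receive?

1

Sorted (descending): 93, 73, 73, 30, 30, 26, 20
The 2 values of 73 occupy positions 2–3 → each gets rank 2.
The 2 values of 30 occupy positions 4–5 → each gets rank 4.
I has value 93 units → rank 1.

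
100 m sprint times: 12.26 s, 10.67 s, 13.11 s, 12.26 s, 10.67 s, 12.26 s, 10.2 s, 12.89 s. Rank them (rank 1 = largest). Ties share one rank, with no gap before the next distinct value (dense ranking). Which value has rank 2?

12.89

Sorted (descending): 13.11, 12.89, 12.26, 12.26, 12.26, 10.67, 10.67, 10.2
The 3 values of 12.26 share dense rank 3.
The 2 values of 10.67 share dense rank 4.
Remaining distinct values take the next consecutive integers.
Rank 2 → value 12.89.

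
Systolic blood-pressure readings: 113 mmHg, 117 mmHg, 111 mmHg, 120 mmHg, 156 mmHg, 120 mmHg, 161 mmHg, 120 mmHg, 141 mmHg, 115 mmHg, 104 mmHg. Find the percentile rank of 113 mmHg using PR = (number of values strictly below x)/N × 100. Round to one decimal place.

18.2

N = 11.
Strictly below 113: 2. Equal to 113: 1.
PR = 2/11 × 100 = 18.2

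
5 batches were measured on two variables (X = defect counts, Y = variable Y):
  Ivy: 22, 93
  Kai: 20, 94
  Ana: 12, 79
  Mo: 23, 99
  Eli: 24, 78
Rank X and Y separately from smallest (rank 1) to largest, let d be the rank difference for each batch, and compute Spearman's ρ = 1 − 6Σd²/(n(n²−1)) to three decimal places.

Ranks of variable 1: 3, 2, 1, 4, 5
Ranks of variable 2: 3, 4, 2, 5, 1
d = r₁ − r₂: 0, -2, -1, -1, 4
d²: 0, 4, 1, 1, 16; Σd² = 22
ρ = 1 − 6·22/(5·24) = 1 − 132/120 = -0.100

-0.100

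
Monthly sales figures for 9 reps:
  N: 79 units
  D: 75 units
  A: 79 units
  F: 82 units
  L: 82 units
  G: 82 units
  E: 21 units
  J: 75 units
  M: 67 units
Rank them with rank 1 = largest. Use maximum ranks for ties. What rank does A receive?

Sorted (descending): 82, 82, 82, 79, 79, 75, 75, 67, 21
The 3 values of 82 occupy positions 1–3 → each gets rank 3.
The 2 values of 79 occupy positions 4–5 → each gets rank 5.
The 2 values of 75 occupy positions 6–7 → each gets rank 7.
A has value 79 units → rank 5.

5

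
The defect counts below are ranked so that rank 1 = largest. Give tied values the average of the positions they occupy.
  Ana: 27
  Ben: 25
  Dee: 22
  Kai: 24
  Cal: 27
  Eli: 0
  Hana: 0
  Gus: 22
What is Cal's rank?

1.5

Sorted (descending): 27, 27, 25, 24, 22, 22, 0, 0
The 2 values of 27 occupy positions 1–2 → average rank (1+2)/2 = 1.5.
The 2 values of 22 occupy positions 5–6 → average rank (5+6)/2 = 5.5.
The 2 values of 0 occupy positions 7–8 → average rank (7+8)/2 = 7.5.
Cal has value 27 → rank 1.5.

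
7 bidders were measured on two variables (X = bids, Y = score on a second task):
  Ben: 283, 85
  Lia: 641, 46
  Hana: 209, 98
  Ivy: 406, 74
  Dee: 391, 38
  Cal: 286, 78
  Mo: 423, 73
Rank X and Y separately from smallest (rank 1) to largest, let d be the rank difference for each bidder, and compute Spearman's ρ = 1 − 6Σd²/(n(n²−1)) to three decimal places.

Ranks of variable 1: 2, 7, 1, 5, 4, 3, 6
Ranks of variable 2: 6, 2, 7, 4, 1, 5, 3
d = r₁ − r₂: -4, 5, -6, 1, 3, -2, 3
d²: 16, 25, 36, 1, 9, 4, 9; Σd² = 100
ρ = 1 − 6·100/(7·48) = 1 − 600/336 = -0.786

-0.786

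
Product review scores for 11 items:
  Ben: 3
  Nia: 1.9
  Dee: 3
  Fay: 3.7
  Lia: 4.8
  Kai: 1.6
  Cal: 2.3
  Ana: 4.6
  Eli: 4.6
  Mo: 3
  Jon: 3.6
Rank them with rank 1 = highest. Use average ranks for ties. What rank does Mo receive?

Sorted (descending): 4.8, 4.6, 4.6, 3.7, 3.6, 3, 3, 3, 2.3, 1.9, 1.6
The 2 values of 4.6 occupy positions 2–3 → average rank (2+3)/2 = 2.5.
The 3 values of 3 occupy positions 6–8 → average rank 7.
Mo has value 3 → rank 7.

7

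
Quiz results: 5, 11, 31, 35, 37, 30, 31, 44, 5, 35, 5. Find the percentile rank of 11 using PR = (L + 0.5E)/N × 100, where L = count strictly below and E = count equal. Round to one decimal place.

N = 11.
Strictly below 11: 3. Equal to 11: 1.
PR = (3 + 0.5·1)/11 × 100 = 31.8

31.8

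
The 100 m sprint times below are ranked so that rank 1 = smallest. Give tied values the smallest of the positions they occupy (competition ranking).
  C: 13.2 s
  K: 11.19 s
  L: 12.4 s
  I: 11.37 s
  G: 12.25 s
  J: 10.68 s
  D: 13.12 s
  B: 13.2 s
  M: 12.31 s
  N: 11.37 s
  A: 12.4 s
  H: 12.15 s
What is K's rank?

2

Sorted (ascending): 10.68, 11.19, 11.37, 11.37, 12.15, 12.25, 12.31, 12.4, 12.4, 13.12, 13.2, 13.2
The 2 values of 11.37 occupy positions 3–4 → each gets rank 3.
The 2 values of 12.4 occupy positions 8–9 → each gets rank 8.
The 2 values of 13.2 occupy positions 11–12 → each gets rank 11.
K has value 11.19 s → rank 2.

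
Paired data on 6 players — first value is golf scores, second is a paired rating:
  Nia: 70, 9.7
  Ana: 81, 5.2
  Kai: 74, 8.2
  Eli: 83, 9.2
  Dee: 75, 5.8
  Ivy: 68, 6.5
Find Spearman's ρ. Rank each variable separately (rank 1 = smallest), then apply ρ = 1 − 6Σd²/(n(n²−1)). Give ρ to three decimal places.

Ranks of variable 1: 2, 5, 3, 6, 4, 1
Ranks of variable 2: 6, 1, 4, 5, 2, 3
d = r₁ − r₂: -4, 4, -1, 1, 2, -2
d²: 16, 16, 1, 1, 4, 4; Σd² = 42
ρ = 1 − 6·42/(6·35) = 1 − 252/210 = -0.200

-0.200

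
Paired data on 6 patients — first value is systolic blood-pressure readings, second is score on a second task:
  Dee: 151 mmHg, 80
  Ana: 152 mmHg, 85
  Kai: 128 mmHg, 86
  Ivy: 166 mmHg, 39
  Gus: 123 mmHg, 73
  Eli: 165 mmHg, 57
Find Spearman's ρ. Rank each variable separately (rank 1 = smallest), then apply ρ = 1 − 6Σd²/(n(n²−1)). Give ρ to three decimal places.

Ranks of variable 1: 3, 4, 2, 6, 1, 5
Ranks of variable 2: 4, 5, 6, 1, 3, 2
d = r₁ − r₂: -1, -1, -4, 5, -2, 3
d²: 1, 1, 16, 25, 4, 9; Σd² = 56
ρ = 1 − 6·56/(6·35) = 1 − 336/210 = -0.600

-0.600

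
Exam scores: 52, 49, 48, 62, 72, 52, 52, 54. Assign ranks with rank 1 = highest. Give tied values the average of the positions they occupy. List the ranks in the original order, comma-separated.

5, 7, 8, 2, 1, 5, 5, 3

Sorted (descending): 72, 62, 54, 52, 52, 52, 49, 48
The 3 values of 52 occupy positions 4–6 → average rank 5.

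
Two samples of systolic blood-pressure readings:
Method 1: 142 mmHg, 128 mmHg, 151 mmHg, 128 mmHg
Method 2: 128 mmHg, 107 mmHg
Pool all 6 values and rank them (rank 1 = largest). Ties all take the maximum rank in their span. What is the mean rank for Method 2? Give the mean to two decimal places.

Sorted (descending): 151, 142, 128, 128, 128, 107
The 3 values of 128 occupy positions 3–5 → each gets rank 5.
Method 2 values → pooled ranks: 128→5, 107→6
Mean rank = (5 + 6) / 2 = 5.50

5.50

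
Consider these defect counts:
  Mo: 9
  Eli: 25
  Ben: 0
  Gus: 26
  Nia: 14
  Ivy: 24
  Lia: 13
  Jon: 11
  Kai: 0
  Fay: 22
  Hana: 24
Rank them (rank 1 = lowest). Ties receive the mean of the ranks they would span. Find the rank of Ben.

Sorted (ascending): 0, 0, 9, 11, 13, 14, 22, 24, 24, 25, 26
The 2 values of 0 occupy positions 1–2 → average rank (1+2)/2 = 1.5.
The 2 values of 24 occupy positions 8–9 → average rank (8+9)/2 = 8.5.
Ben has value 0 → rank 1.5.

1.5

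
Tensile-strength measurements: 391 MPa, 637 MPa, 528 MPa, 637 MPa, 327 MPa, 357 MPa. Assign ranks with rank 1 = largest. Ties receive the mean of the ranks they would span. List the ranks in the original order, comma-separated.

Sorted (descending): 637, 637, 528, 391, 357, 327
The 2 values of 637 occupy positions 1–2 → average rank (1+2)/2 = 1.5.

4, 1.5, 3, 1.5, 6, 5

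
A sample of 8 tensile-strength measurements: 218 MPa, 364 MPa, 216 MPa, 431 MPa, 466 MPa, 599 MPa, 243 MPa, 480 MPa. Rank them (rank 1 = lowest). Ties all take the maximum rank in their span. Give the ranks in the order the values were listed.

2, 4, 1, 5, 6, 8, 3, 7

Sorted (ascending): 216, 218, 243, 364, 431, 466, 480, 599
No ties — each value takes its position as its rank.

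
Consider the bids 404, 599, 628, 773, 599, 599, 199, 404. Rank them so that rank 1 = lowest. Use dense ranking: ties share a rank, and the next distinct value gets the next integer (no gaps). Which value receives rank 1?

199

Sorted (ascending): 199, 404, 404, 599, 599, 599, 628, 773
The 2 values of 404 share dense rank 2.
The 3 values of 599 share dense rank 3.
Remaining distinct values take the next consecutive integers.
Rank 1 → value 199.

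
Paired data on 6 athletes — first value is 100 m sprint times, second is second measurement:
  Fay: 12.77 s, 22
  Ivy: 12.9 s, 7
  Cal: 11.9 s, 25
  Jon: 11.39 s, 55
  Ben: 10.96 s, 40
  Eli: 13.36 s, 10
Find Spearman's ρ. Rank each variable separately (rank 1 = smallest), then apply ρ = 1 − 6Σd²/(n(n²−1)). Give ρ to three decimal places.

Ranks of variable 1: 4, 5, 3, 2, 1, 6
Ranks of variable 2: 3, 1, 4, 6, 5, 2
d = r₁ − r₂: 1, 4, -1, -4, -4, 4
d²: 1, 16, 1, 16, 16, 16; Σd² = 66
ρ = 1 − 6·66/(6·35) = 1 − 396/210 = -0.886

-0.886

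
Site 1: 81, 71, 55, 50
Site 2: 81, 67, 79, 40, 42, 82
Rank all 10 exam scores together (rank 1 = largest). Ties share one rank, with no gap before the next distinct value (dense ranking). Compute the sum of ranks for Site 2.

Sorted (descending): 82, 81, 81, 79, 71, 67, 55, 50, 42, 40
The 2 values of 81 share dense rank 2.
Remaining distinct values take the next consecutive integers.
Site 2 values → pooled ranks: 81→2, 67→5, 79→3, 40→9, 42→8, 82→1
Rank sum = 2 + 5 + 3 + 9 + 8 + 1 = 28

28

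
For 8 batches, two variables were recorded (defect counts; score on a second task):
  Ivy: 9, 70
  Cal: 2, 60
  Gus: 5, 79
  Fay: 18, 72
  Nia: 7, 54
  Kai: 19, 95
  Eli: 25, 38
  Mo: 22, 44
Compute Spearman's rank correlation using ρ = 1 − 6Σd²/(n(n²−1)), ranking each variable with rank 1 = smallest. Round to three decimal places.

Ranks of variable 1: 4, 1, 2, 5, 3, 6, 8, 7
Ranks of variable 2: 5, 4, 7, 6, 3, 8, 1, 2
d = r₁ − r₂: -1, -3, -5, -1, 0, -2, 7, 5
d²: 1, 9, 25, 1, 0, 4, 49, 25; Σd² = 114
ρ = 1 − 6·114/(8·63) = 1 − 684/504 = -0.357

-0.357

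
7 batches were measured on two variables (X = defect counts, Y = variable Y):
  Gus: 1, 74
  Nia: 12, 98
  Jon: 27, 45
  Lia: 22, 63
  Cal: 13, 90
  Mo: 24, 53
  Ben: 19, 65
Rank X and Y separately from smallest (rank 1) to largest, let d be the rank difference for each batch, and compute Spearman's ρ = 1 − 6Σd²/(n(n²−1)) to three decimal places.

Ranks of variable 1: 1, 2, 7, 5, 3, 6, 4
Ranks of variable 2: 5, 7, 1, 3, 6, 2, 4
d = r₁ − r₂: -4, -5, 6, 2, -3, 4, 0
d²: 16, 25, 36, 4, 9, 16, 0; Σd² = 106
ρ = 1 − 6·106/(7·48) = 1 − 636/336 = -0.893

-0.893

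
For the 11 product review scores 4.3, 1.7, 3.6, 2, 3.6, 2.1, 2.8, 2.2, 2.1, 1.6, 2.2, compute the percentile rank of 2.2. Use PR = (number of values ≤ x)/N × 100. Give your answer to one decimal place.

63.6

N = 11.
Strictly below 2.2: 5. Equal to 2.2: 2.
PR = 7/11 × 100 = 63.6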